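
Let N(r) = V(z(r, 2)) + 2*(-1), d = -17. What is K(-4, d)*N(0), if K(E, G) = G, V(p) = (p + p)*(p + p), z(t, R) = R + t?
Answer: -238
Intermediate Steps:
V(p) = 4*p**2 (V(p) = (2*p)*(2*p) = 4*p**2)
N(r) = -2 + 4*(2 + r)**2 (N(r) = 4*(2 + r)**2 + 2*(-1) = 4*(2 + r)**2 - 2 = -2 + 4*(2 + r)**2)
K(-4, d)*N(0) = -17*(-2 + 4*(2 + 0)**2) = -17*(-2 + 4*2**2) = -17*(-2 + 4*4) = -17*(-2 + 16) = -17*14 = -238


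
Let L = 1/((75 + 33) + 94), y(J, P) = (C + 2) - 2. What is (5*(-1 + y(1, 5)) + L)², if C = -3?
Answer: 16313521/40804 ≈ 399.80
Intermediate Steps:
y(J, P) = -3 (y(J, P) = (-3 + 2) - 2 = -1 - 2 = -3)
L = 1/202 (L = 1/(108 + 94) = 1/202 ≈ 0.0049505)
(5*(-1 + y(1, 5)) + L)² = (5*(-1 - 3) + 1/202)² = (5*(-4) + 1/202)² = (-20 + 1/202)² = (-4039/202)² = 16313521/40804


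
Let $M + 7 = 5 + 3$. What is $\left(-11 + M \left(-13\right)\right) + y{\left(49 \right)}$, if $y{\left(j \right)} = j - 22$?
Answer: $3$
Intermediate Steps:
$y{\left(j \right)} = -22 + j$
$M = 1$ ($M = -7 + \left(5 + 3\right) = -7 + 8 = 1$)
$\left(-11 + M \left(-13\right)\right) + y{\left(49 \right)} = \left(-11 + 1 \left(-13\right)\right) + \left(-22 + 49\right) = \left(-11 - 13\right) + 27 = -24 + 27 = 3$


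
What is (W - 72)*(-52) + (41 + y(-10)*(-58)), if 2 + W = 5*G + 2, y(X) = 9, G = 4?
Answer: 2223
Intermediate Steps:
W = 20 (W = -2 + (5*4 + 2) = -2 + (20 + 2) = -2 + 22 = 20)
(W - 72)*(-52) + (41 + y(-10)*(-58)) = (20 - 72)*(-52) + (41 + 9*(-58)) = -52*(-52) + (41 - 522) = 2704 - 481 = 2223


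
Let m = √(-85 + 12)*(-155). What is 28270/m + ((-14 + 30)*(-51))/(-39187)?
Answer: 816/39187 + 5654*I*√73/2263 ≈ 0.020823 + 21.347*I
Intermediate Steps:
m = -155*I*√73 (m = √(-73)*(-155) = (I*√73)*(-155) = -155*I*√73 ≈ -1324.3*I)
28270/m + ((-14 + 30)*(-51))/(-39187) = 28270/((-155*I*√73)) + ((-14 + 30)*(-51))/(-39187) = 28270*(I*√73/11315) + (16*(-51))*(-1/39187) = 5654*I*√73/2263 - 816*(-1/39187) = 5654*I*√73/2263 + 816/39187 = 816/39187 + 5654*I*√73/2263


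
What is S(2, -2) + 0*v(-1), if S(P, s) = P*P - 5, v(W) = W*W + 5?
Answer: -1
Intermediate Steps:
v(W) = 5 + W² (v(W) = W² + 5 = 5 + W²)
S(P, s) = -5 + P² (S(P, s) = P² - 5 = -5 + P²)
S(2, -2) + 0*v(-1) = (-5 + 2²) + 0*(5 + (-1)²) = (-5 + 4) + 0*(5 + 1) = -1 + 0*6 = -1 + 0 = -1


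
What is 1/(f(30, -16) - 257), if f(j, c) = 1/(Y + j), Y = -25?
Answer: -5/1284 ≈ -0.0038941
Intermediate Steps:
f(j, c) = 1/(-25 + j)
1/(f(30, -16) - 257) = 1/(1/(-25 + 30) - 257) = 1/(1/5 - 257) = 1/(⅕ - 257) = 1/(-1284/5) = -5/1284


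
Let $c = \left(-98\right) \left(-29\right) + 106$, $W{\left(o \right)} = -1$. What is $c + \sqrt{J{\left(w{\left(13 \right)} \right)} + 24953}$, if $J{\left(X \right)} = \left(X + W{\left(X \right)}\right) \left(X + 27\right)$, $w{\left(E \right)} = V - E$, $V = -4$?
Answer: $2948 + \sqrt{24773} \approx 3105.4$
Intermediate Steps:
$w{\left(E \right)} = -4 - E$
$J{\left(X \right)} = \left(-1 + X\right) \left(27 + X\right)$ ($J{\left(X \right)} = \left(X - 1\right) \left(X + 27\right) = \left(-1 + X\right) \left(27 + X\right)$)
$c = 2948$ ($c = 2842 + 106 = 2948$)
$c + \sqrt{J{\left(w{\left(13 \right)} \right)} + 24953} = 2948 + \sqrt{\left(-27 + \left(-4 - 13\right)^{2} + 26 \left(-4 - 13\right)\right) + 24953} = 2948 + \sqrt{\left(-27 + \left(-17\right)^{2} + 26 \left(-17\right)\right) + 24953} = 2948 + \sqrt{\left(-27 + 289 - 442\right) + 24953} = 2948 + \sqrt{-180 + 24953} = 2948 + \sqrt{24773}$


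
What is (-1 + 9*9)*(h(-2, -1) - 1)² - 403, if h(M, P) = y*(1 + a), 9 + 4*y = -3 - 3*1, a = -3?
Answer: 2977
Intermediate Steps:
y = -15/4 (y = -9/4 + (-3 - 3*1)/4 = -9/4 + (-3 - 3)/4 = -9/4 + (¼)*(-6) = -9/4 - 3/2 = -15/4 ≈ -3.7500)
h(M, P) = 15/2 (h(M, P) = -15*(1 - 3)/4 = -15/4*(-2) = 15/2)
(-1 + 9*9)*(h(-2, -1) - 1)² - 403 = (-1 + 9*9)*(15/2 - 1)² - 403 = (-1 + 81)*(13/2)² - 403 = 80*(169/4) - 403 = 3380 - 403 = 2977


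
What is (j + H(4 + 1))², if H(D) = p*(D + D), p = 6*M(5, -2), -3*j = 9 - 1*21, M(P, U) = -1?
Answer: 3136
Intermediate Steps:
j = 4 (j = -(9 - 1*21)/3 = -(9 - 21)/3 = -⅓*(-12) = 4)
p = -6 (p = 6*(-1) = -6)
H(D) = -12*D (H(D) = -6*(D + D) = -12*D)
(j + H(4 + 1))² = (4 - 12*(4 + 1))² = (4 - 12*5)² = (4 - 60)² = (-56)² = 3136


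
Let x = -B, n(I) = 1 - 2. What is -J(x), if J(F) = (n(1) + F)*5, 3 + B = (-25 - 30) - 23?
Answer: -400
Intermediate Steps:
n(I) = -1
B = -81 (B = -3 + ((-25 - 30) - 23) = -3 + (-55 - 23) = -3 - 78 = -81)
x = 81 (x = -1*(-81) = 81)
J(F) = -5 + 5*F (J(F) = (-1 + F)*5 = -5 + 5*F)
-J(x) = -(-5 + 5*81) = -(-5 + 405) = -1*400 = -400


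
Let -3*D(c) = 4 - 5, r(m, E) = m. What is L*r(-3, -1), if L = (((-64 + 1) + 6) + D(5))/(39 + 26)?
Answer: 34/13 ≈ 2.6154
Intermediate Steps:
D(c) = ⅓ (D(c) = -(4 - 5)/3 = -⅓*(-1) = ⅓)
L = -34/39 (L = (((-64 + 1) + 6) + ⅓)/(39 + 26) = ((-63 + 6) + ⅓)/65 = (-57 + ⅓)*(1/65) = -170/3*1/65 = -34/39 ≈ -0.87179)
L*r(-3, -1) = -34/39*(-3) = 34/13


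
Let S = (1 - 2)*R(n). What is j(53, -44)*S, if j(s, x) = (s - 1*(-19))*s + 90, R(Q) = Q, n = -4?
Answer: 15624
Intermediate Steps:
S = 4 (S = (1 - 2)*(-4) = -1*(-4) = 4)
j(s, x) = 90 + s*(19 + s) (j(s, x) = (s + 19)*s + 90 = (19 + s)*s + 90 = s*(19 + s) + 90 = 90 + s*(19 + s))
j(53, -44)*S = (90 + 53**2 + 19*53)*4 = (90 + 2809 + 1007)*4 = 3906*4 = 15624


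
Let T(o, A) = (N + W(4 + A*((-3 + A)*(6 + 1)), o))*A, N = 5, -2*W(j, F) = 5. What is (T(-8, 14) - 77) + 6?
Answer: -36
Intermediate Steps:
W(j, F) = -5/2 (W(j, F) = -1/2*5 = -5/2)
T(o, A) = 5*A/2 (T(o, A) = (5 - 5/2)*A = 5*A/2)
(T(-8, 14) - 77) + 6 = ((5/2)*14 - 77) + 6 = (35 - 77) + 6 = -42 + 6 = -36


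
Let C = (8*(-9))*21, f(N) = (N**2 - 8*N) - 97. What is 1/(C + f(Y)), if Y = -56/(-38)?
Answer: -361/584321 ≈ -0.00061781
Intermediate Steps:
Y = 28/19 (Y = -56*(-1/38) = 28/19 ≈ 1.4737)
f(N) = -97 + N**2 - 8*N
C = -1512 (C = -72*21 = -1512)
1/(C + f(Y)) = 1/(-1512 + (-97 + (28/19)**2 - 8*28/19)) = 1/(-1512 + (-97 + 784/361 - 224/19)) = 1/(-1512 - 38489/361) = 1/(-584321/361) = -361/584321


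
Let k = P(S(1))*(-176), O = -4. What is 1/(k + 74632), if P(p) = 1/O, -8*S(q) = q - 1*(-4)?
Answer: 1/74676 ≈ 1.3391e-5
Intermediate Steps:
S(q) = -½ - q/8 (S(q) = -(q - 1*(-4))/8 = -(q + 4)/8 = -(4 + q)/8 = -½ - q/8)
P(p) = -¼ (P(p) = 1/(-4) = -¼)
k = 44 (k = -¼*(-176) = 44)
1/(k + 74632) = 1/(44 + 74632) = 1/74676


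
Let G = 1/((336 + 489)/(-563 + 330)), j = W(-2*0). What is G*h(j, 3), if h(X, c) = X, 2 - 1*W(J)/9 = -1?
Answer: -2097/275 ≈ -7.6255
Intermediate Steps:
W(J) = 27 (W(J) = 18 - 9*(-1) = 18 + 9 = 27)
j = 27
G = -233/825 (G = 1/(825/(-233)) = 1/(825*(-1/233)) = 1/(-825/233) = -233/825 ≈ -0.28242)
G*h(j, 3) = -233/825*27 = -2097/275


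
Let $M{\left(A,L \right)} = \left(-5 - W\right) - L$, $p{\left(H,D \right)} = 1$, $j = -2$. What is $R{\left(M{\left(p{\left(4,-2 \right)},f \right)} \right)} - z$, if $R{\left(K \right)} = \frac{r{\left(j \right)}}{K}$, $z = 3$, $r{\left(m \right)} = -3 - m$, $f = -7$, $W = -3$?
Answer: $- \frac{16}{5} \approx -3.2$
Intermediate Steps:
$M{\left(A,L \right)} = -2 - L$ ($M{\left(A,L \right)} = \left(-5 - -3\right) - L = \left(-5 + 3\right) - L = -2 - L$)
$R{\left(K \right)} = - \frac{1}{K}$ ($R{\left(K \right)} = \frac{-3 - -2}{K} = \frac{-3 + 2}{K} = - \frac{1}{K}$)
$R{\left(M{\left(p{\left(4,-2 \right)},f \right)} \right)} - z = - \frac{1}{-2 - -7} - 3 = - \frac{1}{-2 + 7} - 3 = - \frac{1}{5} - 3 = - \frac{16}{5}$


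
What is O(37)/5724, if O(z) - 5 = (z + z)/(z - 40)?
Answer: -59/17172 ≈ -0.0034358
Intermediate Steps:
O(z) = 5 + 2*z/(-40 + z) (O(z) = 5 + (z + z)/(z - 40) = 5 + (2*z)/(-40 + z) = 5 + 2*z/(-40 + z))
O(37)/5724 = ((-200 + 7*37)/(-40 + 37))/5724 = ((-200 + 259)/(-3))*(1/5724) = -1/3*59*(1/5724) = -59/3*1/5724 = -59/17172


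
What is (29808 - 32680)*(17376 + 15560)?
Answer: -94592192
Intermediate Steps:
(29808 - 32680)*(17376 + 15560) = -2872*32936 = -94592192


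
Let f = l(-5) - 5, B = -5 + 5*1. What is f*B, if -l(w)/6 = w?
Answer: 0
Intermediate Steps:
l(w) = -6*w
B = 0 (B = -5 + 5 = 0)
f = 25 (f = -6*(-5) - 5 = 30 - 5 = 25)
f*B = 25*0 = 0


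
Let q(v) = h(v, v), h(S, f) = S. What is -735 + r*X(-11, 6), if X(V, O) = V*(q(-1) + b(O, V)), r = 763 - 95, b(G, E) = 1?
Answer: -735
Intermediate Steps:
r = 668
q(v) = v
X(V, O) = 0 (X(V, O) = V*(-1 + 1) = V*0 = 0)
-735 + r*X(-11, 6) = -735 + 668*0 = -735 + 0 = -735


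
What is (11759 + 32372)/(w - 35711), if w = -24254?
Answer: -44131/59965 ≈ -0.73595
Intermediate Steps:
(11759 + 32372)/(w - 35711) = (11759 + 32372)/(-24254 - 35711) = 44131/(-59965) = 44131*(-1/59965) = -44131/59965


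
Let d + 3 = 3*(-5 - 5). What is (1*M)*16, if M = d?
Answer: -528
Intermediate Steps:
d = -33 (d = -3 + 3*(-5 - 5) = -3 + 3*(-10) = -3 - 30 = -33)
M = -33
(1*M)*16 = (1*(-33))*16 = -33*16 = -528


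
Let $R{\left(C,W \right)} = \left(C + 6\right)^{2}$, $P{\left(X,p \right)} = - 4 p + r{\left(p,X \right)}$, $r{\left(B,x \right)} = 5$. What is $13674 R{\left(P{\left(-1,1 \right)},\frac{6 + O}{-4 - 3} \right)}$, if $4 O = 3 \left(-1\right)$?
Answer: $670026$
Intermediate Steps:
$O = - \frac{3}{4}$ ($O = \frac{3 \left(-1\right)}{4} = \frac{1}{4} \left(-3\right) = - \frac{3}{4} \approx -0.75$)
$P{\left(X,p \right)} = 5 - 4 p$ ($P{\left(X,p \right)} = - 4 p + 5 = 5 - 4 p$)
$R{\left(C,W \right)} = \left(6 + C\right)^{2}$
$13674 R{\left(P{\left(-1,1 \right)},\frac{6 + O}{-4 - 3} \right)} = 13674 \left(6 + \left(5 - 4\right)\right)^{2} = 13674 \left(6 + 1\right)^{2} = 13674 \cdot 7^{2} = 13674 \cdot 49 = 670026$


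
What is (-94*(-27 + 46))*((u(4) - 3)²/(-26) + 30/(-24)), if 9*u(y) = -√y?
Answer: 6203671/2106 ≈ 2945.7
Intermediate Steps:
u(y) = -√y/9 (u(y) = (-√y)/9 = -√y/9)
(-94*(-27 + 46))*((u(4) - 3)²/(-26) + 30/(-24)) = (-94*(-27 + 46))*((-√4/9 - 3)²/(-26) + 30/(-24)) = (-94*19)*((-⅑*2 - 3)²*(-1/26) + 30*(-1/24)) = -1786*((-2/9 - 3)²*(-1/26) - 5/4) = -1786*((-29/9)²*(-1/26) - 5/4) = -1786*((841/81)*(-1/26) - 5/4) = -1786*(-841/2106 - 5/4) = -1786*(-6947/4212) = 6203671/2106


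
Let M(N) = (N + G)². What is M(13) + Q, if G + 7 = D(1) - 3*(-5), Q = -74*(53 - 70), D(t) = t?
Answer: 1742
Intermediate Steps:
Q = 1258 (Q = -74*(-17) = 1258)
G = 9 (G = -7 + (1 - 3*(-5)) = -7 + (1 + 15) = -7 + 16 = 9)
M(N) = (9 + N)² (M(N) = (N + 9)² = (9 + N)²)
M(13) + Q = (9 + 13)² + 1258 = 22² + 1258 = 484 + 1258 = 1742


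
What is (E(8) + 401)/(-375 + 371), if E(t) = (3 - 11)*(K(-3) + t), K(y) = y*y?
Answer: -265/4 ≈ -66.250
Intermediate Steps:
K(y) = y²
E(t) = -72 - 8*t (E(t) = (3 - 11)*((-3)² + t) = -8*(9 + t) = -72 - 8*t)
(E(8) + 401)/(-375 + 371) = ((-72 - 8*8) + 401)/(-375 + 371) = ((-72 - 64) + 401)/(-4) = (-136 + 401)*(-¼) = 265*(-¼) = -265/4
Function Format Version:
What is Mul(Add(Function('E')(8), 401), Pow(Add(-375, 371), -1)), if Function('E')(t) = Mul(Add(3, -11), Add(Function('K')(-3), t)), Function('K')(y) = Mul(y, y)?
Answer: Rational(-265, 4) ≈ -66.250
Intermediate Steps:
Function('K')(y) = Pow(y, 2)
Function('E')(t) = Add(-72, Mul(-8, t)) (Function('E')(t) = Mul(Add(3, -11), Add(Pow(-3, 2), t)) = Mul(-8, Add(9, t)) = Add(-72, Mul(-8, t)))
Mul(Add(Function('E')(8), 401), Pow(Add(-375, 371), -1)) = Mul(Add(Add(-72, Mul(-8, 8)), 401), Pow(Add(-375, 371), -1)) = Mul(Add(Add(-72, -64), 401), Pow(-4, -1)) = Mul(Add(-136, 401), Rational(-1, 4)) = Mul(265, Rational(-1, 4)) = Rational(-265, 4)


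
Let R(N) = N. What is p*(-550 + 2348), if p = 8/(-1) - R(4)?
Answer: -21576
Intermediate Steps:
p = -12 (p = 8/(-1) - 1*4 = 8*(-1) - 4 = -8 - 4 = -12)
p*(-550 + 2348) = -12*(-550 + 2348) = -12*1798 = -21576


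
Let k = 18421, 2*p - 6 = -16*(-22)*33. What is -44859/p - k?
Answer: -35696430/1937 ≈ -18429.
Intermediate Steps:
p = 5811 (p = 3 + (-16*(-22)*33)/2 = 3 + (352*33)/2 = 3 + (½)*11616 = 3 + 5808 = 5811)
-44859/p - k = -44859/5811 - 1*18421 = -44859*1/5811 - 18421 = -14953/1937 - 18421 = -35696430/1937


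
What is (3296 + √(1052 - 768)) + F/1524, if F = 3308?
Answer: 1256603/381 + 2*√71 ≈ 3315.0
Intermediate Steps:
(3296 + √(1052 - 768)) + F/1524 = (3296 + √(1052 - 768)) + 3308/1524 = (3296 + √284) + 3308*(1/1524) = (3296 + 2*√71) + 827/381 = 1256603/381 + 2*√71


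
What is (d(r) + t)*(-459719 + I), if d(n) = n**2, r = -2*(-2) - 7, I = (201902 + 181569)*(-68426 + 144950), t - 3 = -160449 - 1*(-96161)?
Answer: -1886132625363460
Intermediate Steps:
t = -64285 (t = 3 + (-160449 - 1*(-96161)) = 3 + (-160449 + 96161) = 3 - 64288 = -64285)
I = 29344734804 (I = 383471*76524 = 29344734804)
r = -3 (r = 4 - 7 = -3)
(d(r) + t)*(-459719 + I) = ((-3)**2 - 64285)*(-459719 + 29344734804) = (9 - 64285)*29344275085 = -64276*29344275085 = -1886132625363460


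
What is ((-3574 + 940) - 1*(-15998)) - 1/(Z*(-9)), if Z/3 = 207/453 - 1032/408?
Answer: 1919602393/143640 ≈ 13364.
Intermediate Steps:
Z = -15960/2567 (Z = 3*(207/453 - 1032/408) = 3*(207*(1/453) - 1032*1/408) = 3*(69/151 - 43/17) = 3*(-5320/2567) = -15960/2567 ≈ -6.2174)
((-3574 + 940) - 1*(-15998)) - 1/(Z*(-9)) = ((-3574 + 940) - 1*(-15998)) - 1/((-15960/2567*(-9))) = (-2634 + 15998) - 1/143640/2567 = 13364 - 1*2567/143640 = 13364 - 2567/143640 = 1919602393/143640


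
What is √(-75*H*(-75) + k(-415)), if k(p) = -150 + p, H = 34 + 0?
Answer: √190685 ≈ 436.67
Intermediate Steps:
H = 34
√(-75*H*(-75) + k(-415)) = √(-75*34*(-75) + (-150 - 415)) = √(-2550*(-75) - 565) = √(191250 - 565) = √190685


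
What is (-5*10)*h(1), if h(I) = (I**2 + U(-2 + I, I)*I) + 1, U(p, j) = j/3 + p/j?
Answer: -200/3 ≈ -66.667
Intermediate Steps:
U(p, j) = j/3 + p/j (U(p, j) = j*(1/3) + p/j = j/3 + p/j)
h(I) = 1 + I**2 + I*(I/3 + (-2 + I)/I) (h(I) = (I**2 + (I/3 + (-2 + I)/I)*I) + 1 = (I**2 + I*(I/3 + (-2 + I)/I)) + 1 = 1 + I**2 + I*(I/3 + (-2 + I)/I))
(-5*10)*h(1) = (-5*10)*(-1 + 1 + (4/3)*1**2) = -50*(-1 + 1 + (4/3)*1) = -50*(-1 + 1 + 4/3) = -50*4/3 = -200/3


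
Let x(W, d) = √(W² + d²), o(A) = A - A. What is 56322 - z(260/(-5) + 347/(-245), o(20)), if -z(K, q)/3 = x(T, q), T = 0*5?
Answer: 56322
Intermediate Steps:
o(A) = 0
T = 0
z(K, q) = -3*√(q²) (z(K, q) = -3*√(0² + q²) = -3*√(0 + q²) = -3*√(q²))
56322 - z(260/(-5) + 347/(-245), o(20)) = 56322 - (-3)*√(0²) = 56322 - (-3)*√0 = 56322 - (-3)*0 = 56322 - 1*0 = 56322 + 0 = 56322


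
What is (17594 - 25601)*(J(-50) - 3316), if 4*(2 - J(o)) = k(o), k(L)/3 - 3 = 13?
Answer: 26631282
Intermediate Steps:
k(L) = 48 (k(L) = 9 + 3*13 = 9 + 39 = 48)
J(o) = -10 (J(o) = 2 - ¼*48 = 2 - 12 = -10)
(17594 - 25601)*(J(-50) - 3316) = (17594 - 25601)*(-10 - 3316) = -8007*(-3326) = 26631282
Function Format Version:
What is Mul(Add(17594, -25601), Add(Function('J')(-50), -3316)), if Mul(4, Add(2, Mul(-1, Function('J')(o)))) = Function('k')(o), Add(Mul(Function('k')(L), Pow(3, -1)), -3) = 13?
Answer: 26631282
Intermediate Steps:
Function('k')(L) = 48 (Function('k')(L) = Add(9, Mul(3, 13)) = Add(9, 39) = 48)
Function('J')(o) = -10 (Function('J')(o) = Add(2, Mul(Rational(-1, 4), 48)) = Add(2, -12) = -10)
Mul(Add(17594, -25601), Add(Function('J')(-50), -3316)) = Mul(Add(17594, -25601), Add(-10, -3316)) = Mul(-8007, -3326) = 26631282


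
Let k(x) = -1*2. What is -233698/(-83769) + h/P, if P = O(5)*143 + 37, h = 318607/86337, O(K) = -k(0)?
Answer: 2181263564927/778684540473 ≈ 2.8012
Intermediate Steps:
k(x) = -2
O(K) = 2 (O(K) = -1*(-2) = 2)
h = 318607/86337 (h = 318607*(1/86337) = 318607/86337 ≈ 3.6903)
P = 323 (P = 2*143 + 37 = 286 + 37 = 323)
-233698/(-83769) + h/P = -233698/(-83769) + (318607/86337)/323 = -233698*(-1/83769) + (318607/86337)*(1/323) = 233698/83769 + 318607/27886851 = 2181263564927/778684540473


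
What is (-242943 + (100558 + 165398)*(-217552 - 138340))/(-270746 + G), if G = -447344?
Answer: 18930371139/143618 ≈ 1.3181e+5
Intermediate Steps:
(-242943 + (100558 + 165398)*(-217552 - 138340))/(-270746 + G) = (-242943 + (100558 + 165398)*(-217552 - 138340))/(-270746 - 447344) = (-242943 + 265956*(-355892))/(-718090) = (-242943 - 94651612752)*(-1/718090) = -94651855695*(-1/718090) = 18930371139/143618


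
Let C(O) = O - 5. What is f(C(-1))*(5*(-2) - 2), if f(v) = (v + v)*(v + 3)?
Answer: -432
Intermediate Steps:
C(O) = -5 + O
f(v) = 2*v*(3 + v) (f(v) = (2*v)*(3 + v) = 2*v*(3 + v))
f(C(-1))*(5*(-2) - 2) = (2*(-5 - 1)*(3 + (-5 - 1)))*(5*(-2) - 2) = (2*(-6)*(3 - 6))*(-10 - 2) = (2*(-6)*(-3))*(-12) = 36*(-12) = -432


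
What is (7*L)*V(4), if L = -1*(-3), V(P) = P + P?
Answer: 168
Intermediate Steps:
V(P) = 2*P
L = 3
(7*L)*V(4) = (7*3)*(2*4) = 21*8 = 168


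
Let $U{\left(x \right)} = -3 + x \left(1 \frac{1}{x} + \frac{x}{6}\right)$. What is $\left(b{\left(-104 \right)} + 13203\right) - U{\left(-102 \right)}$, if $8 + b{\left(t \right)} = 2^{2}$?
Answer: $11467$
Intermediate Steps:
$b{\left(t \right)} = -4$ ($b{\left(t \right)} = -8 + 2^{2} = -8 + 4 = -4$)
$U{\left(x \right)} = -3 + x \left(\frac{1}{x} + \frac{x}{6}\right)$ ($U{\left(x \right)} = -3 + x \left(\frac{1}{x} + x \frac{1}{6}\right) = -3 + x \left(\frac{1}{x} + \frac{x}{6}\right)$)
$\left(b{\left(-104 \right)} + 13203\right) - U{\left(-102 \right)} = \left(-4 + 13203\right) - \left(-2 + \frac{\left(-102\right)^{2}}{6}\right) = 13199 - \left(-2 + \frac{1}{6} \cdot 10404\right) = 13199 - \left(-2 + 1734\right) = 13199 - 1732 = 11467$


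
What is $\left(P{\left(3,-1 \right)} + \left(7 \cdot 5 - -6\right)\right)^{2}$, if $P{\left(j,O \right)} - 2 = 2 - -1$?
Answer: $2116$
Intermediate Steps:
$P{\left(j,O \right)} = 5$ ($P{\left(j,O \right)} = 2 + \left(2 - -1\right) = 2 + \left(2 + 1\right) = 2 + 3 = 5$)
$\left(P{\left(3,-1 \right)} + \left(7 \cdot 5 - -6\right)\right)^{2} = \left(5 + \left(7 \cdot 5 - -6\right)\right)^{2} = \left(5 + \left(35 + 6\right)\right)^{2} = \left(5 + 41\right)^{2} = 46^{2} = 2116$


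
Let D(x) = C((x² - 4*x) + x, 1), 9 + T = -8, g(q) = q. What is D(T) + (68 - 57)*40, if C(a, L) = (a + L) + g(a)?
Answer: 1121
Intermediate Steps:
T = -17 (T = -9 - 8 = -17)
C(a, L) = L + 2*a (C(a, L) = (a + L) + a = (L + a) + a = L + 2*a)
D(x) = 1 - 6*x + 2*x² (D(x) = 1 + 2*((x² - 4*x) + x) = 1 + 2*(x² - 3*x) = 1 + (-6*x + 2*x²) = 1 - 6*x + 2*x²)
D(T) + (68 - 57)*40 = (1 + 2*(-17)*(-3 - 17)) + (68 - 57)*40 = (1 + 2*(-17)*(-20)) + 11*40 = (1 + 680) + 440 = 681 + 440 = 1121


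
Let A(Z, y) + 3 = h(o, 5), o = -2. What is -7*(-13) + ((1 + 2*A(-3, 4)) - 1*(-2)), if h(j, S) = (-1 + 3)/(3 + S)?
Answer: 177/2 ≈ 88.500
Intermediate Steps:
h(j, S) = 2/(3 + S)
A(Z, y) = -11/4 (A(Z, y) = -3 + 2/(3 + 5) = -3 + 2/8 = -3 + 2*(1/8) = -3 + 1/4 = -11/4)
-7*(-13) + ((1 + 2*A(-3, 4)) - 1*(-2)) = -7*(-13) + ((1 + 2*(-11/4)) - 1*(-2)) = 91 + ((1 - 11/2) + 2) = 91 + (-9/2 + 2) = 91 - 5/2 = 177/2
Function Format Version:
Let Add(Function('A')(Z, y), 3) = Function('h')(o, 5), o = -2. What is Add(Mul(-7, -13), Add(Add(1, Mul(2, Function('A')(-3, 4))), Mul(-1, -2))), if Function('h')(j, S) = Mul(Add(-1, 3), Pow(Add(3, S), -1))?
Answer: Rational(177, 2) ≈ 88.500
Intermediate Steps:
Function('h')(j, S) = Mul(2, Pow(Add(3, S), -1))
Function('A')(Z, y) = Rational(-11, 4) (Function('A')(Z, y) = Add(-3, Mul(2, Pow(Add(3, 5), -1))) = Add(-3, Mul(2, Pow(8, -1))) = Add(-3, Mul(2, Rational(1, 8))) = Add(-3, Rational(1, 4)) = Rational(-11, 4))
Add(Mul(-7, -13), Add(Add(1, Mul(2, Function('A')(-3, 4))), Mul(-1, -2))) = Add(Mul(-7, -13), Add(Add(1, Mul(2, Rational(-11, 4))), Mul(-1, -2))) = Add(91, Add(Add(1, Rational(-11, 2)), 2)) = Add(91, Add(Rational(-9, 2), 2)) = Add(91, Rational(-5, 2)) = Rational(177, 2)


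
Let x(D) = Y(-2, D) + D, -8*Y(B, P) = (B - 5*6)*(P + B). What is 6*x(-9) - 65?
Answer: -383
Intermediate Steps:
Y(B, P) = -(-30 + B)*(B + P)/8 (Y(B, P) = -(B - 5*6)*(P + B)/8 = -(B - 30)*(B + P)/8 = -(-30 + B)*(B + P)/8)
x(D) = -8 + 5*D (x(D) = (-1/8*(-2)**2 + (15/4)*(-2) + 15*D/4 - 1/8*(-2)*D) + D = (-1/8*4 - 15/2 + 15*D/4 + D/4) + D = (-1/2 - 15/2 + 15*D/4 + D/4) + D = (-8 + 4*D) + D = -8 + 5*D)
6*x(-9) - 65 = 6*(-8 + 5*(-9)) - 65 = 6*(-8 - 45) - 65 = 6*(-53) - 65 = -318 - 65 = -383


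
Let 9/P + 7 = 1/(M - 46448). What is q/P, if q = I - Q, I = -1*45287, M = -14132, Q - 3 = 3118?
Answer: 1710662074/45435 ≈ 37651.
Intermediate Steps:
Q = 3121 (Q = 3 + 3118 = 3121)
I = -45287
q = -48408 (q = -45287 - 1*3121 = -45287 - 3121 = -48408)
P = -545220/424061 (P = 9/(-7 + 1/(-14132 - 46448)) = 9/(-7 + 1/(-60580)) = 9/(-7 - 1/60580) = 9/(-424061/60580) = 9*(-60580/424061) = -545220/424061 ≈ -1.2857)
q/P = -48408/(-545220/424061) = -48408*(-424061/545220) = 1710662074/45435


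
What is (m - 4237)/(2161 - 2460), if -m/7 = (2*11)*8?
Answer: 5469/299 ≈ 18.291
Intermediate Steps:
m = -1232 (m = -7*2*11*8 = -154*8 = -7*176 = -1232)
(m - 4237)/(2161 - 2460) = (-1232 - 4237)/(2161 - 2460) = -5469/(-299) = -5469*(-1/299) = 5469/299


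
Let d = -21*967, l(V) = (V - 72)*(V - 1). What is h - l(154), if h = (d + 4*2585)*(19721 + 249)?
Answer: -199053536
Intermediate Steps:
l(V) = (-1 + V)*(-72 + V) (l(V) = (-72 + V)*(-1 + V) = (-1 + V)*(-72 + V))
d = -20307
h = -199040990 (h = (-20307 + 4*2585)*(19721 + 249) = (-20307 + 10340)*19970 = -9967*19970 = -199040990)
h - l(154) = -199040990 - (72 + 154² - 73*154) = -199040990 - (72 + 23716 - 11242) = -199040990 - 1*12546 = -199040990 - 12546 = -199053536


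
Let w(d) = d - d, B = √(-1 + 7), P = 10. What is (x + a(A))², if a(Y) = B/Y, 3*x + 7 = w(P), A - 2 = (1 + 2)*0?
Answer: 125/18 - 7*√6/3 ≈ 1.2290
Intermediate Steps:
A = 2 (A = 2 + (1 + 2)*0 = 2 + 3*0 = 2 + 0 = 2)
B = √6 ≈ 2.4495
w(d) = 0
x = -7/3 (x = -7/3 + (⅓)*0 = -7/3 + 0 = -7/3 ≈ -2.3333)
a(Y) = √6/Y
(x + a(A))² = (-7/3 + √6/2)²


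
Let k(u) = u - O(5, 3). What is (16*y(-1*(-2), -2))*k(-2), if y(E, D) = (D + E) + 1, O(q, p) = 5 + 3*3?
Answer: -256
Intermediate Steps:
O(q, p) = 14 (O(q, p) = 5 + 9 = 14)
y(E, D) = 1 + D + E
k(u) = -14 + u (k(u) = u - 1*14 = u - 14 = -14 + u)
(16*y(-1*(-2), -2))*k(-2) = (16*(1 - 2 - 1*(-2)))*(-14 - 2) = (16*(1 - 2 + 2))*(-16) = (16*1)*(-16) = 16*(-16) = -256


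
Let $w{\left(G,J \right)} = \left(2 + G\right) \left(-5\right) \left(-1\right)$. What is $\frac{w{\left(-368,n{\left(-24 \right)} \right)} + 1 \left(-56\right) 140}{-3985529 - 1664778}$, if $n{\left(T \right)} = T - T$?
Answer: $\frac{9670}{5650307} \approx 0.0017114$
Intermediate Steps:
$n{\left(T \right)} = 0$
$w{\left(G,J \right)} = 10 + 5 G$ ($w{\left(G,J \right)} = \left(-10 - 5 G\right) \left(-1\right) = 10 + 5 G$)
$\frac{w{\left(-368,n{\left(-24 \right)} \right)} + 1 \left(-56\right) 140}{-3985529 - 1664778} = \frac{\left(10 + 5 \left(-368\right)\right) + 1 \left(-56\right) 140}{-3985529 - 1664778} = \frac{\left(10 - 1840\right) - 7840}{-5650307} = \left(-1830 - 7840\right) \left(- \frac{1}{5650307}\right) = \left(-9670\right) \left(- \frac{1}{5650307}\right) = \frac{9670}{5650307}$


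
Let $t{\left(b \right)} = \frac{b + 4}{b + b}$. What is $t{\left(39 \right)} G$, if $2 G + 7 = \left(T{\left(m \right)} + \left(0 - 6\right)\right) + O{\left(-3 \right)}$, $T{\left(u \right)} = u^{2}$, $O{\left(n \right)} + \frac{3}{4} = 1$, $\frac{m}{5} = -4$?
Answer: $\frac{66607}{624} \approx 106.74$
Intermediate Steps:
$m = -20$ ($m = 5 \left(-4\right) = -20$)
$O{\left(n \right)} = \frac{1}{4}$ ($O{\left(n \right)} = - \frac{3}{4} + 1 = \frac{1}{4}$)
$t{\left(b \right)} = \frac{4 + b}{2 b}$
$G = \frac{1549}{8}$ ($G = - \frac{7}{2} + \frac{\left(\left(-20\right)^{2} + \left(0 - 6\right)\right) + \frac{1}{4}}{2} = - \frac{7}{2} + \frac{\left(400 - 6\right) + \frac{1}{4}}{2} = - \frac{7}{2} + \frac{394 + \frac{1}{4}}{2} = - \frac{7}{2} + \frac{1}{2} \cdot \frac{1577}{4} = - \frac{7}{2} + \frac{1577}{8} = \frac{1549}{8} \approx 193.63$)
$t{\left(39 \right)} G = \frac{4 + 39}{2 \cdot 39} \cdot \frac{1549}{8} = \frac{1}{2} \cdot \frac{1}{39} \cdot 43 \cdot \frac{1549}{8} = \frac{43}{78} \cdot \frac{1549}{8} = \frac{66607}{624}$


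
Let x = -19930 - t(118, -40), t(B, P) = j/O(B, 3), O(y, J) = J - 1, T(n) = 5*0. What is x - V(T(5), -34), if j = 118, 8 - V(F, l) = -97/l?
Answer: -679801/34 ≈ -19994.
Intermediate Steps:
T(n) = 0
V(F, l) = 8 + 97/l (V(F, l) = 8 - (-97)/l = 8 + 97/l)
O(y, J) = -1 + J
t(B, P) = 59 (t(B, P) = 118/(-1 + 3) = 118/2 = 118*(1/2) = 59)
x = -19989 (x = -19930 - 1*59 = -19930 - 59 = -19989)
x - V(T(5), -34) = -19989 - (8 + 97/(-34)) = -19989 - (8 + 97*(-1/34)) = -19989 - (8 - 97/34) = -19989 - 1*175/34 = -19989 - 175/34 = -679801/34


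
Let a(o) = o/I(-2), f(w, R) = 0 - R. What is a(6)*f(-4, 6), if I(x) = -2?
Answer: 18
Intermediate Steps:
f(w, R) = -R
a(o) = -o/2 (a(o) = o/(-2) = o*(-½) = -o/2)
a(6)*f(-4, 6) = (-½*6)*(-1*6) = -3*(-6) = 18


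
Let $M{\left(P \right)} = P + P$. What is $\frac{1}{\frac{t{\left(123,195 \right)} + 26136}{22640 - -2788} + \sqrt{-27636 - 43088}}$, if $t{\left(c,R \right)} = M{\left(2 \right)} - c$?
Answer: $\frac{661560276}{45729625989505} - \frac{1293166368 i \sqrt{17681}}{45729625989505} \approx 1.4467 \cdot 10^{-5} - 0.0037602 i$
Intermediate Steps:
$M{\left(P \right)} = 2 P$
$t{\left(c,R \right)} = 4 - c$ ($t{\left(c,R \right)} = 2 \cdot 2 - c = 4 - c$)
$\frac{1}{\frac{t{\left(123,195 \right)} + 26136}{22640 - -2788} + \sqrt{-27636 - 43088}} = \frac{1}{\frac{\left(4 - 123\right) + 26136}{22640 - -2788} + \sqrt{-27636 - 43088}} = \frac{1}{\frac{\left(4 - 123\right) + 26136}{22640 + 2788} + \sqrt{-70724}} = \frac{1}{\frac{-119 + 26136}{25428} + 2 i \sqrt{17681}} = \frac{1}{26017 \cdot \frac{1}{25428} + 2 i \sqrt{17681}} = \frac{1}{\frac{26017}{25428} + 2 i \sqrt{17681}}$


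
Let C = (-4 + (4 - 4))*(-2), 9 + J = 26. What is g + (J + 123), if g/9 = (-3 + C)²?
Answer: 365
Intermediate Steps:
J = 17 (J = -9 + 26 = 17)
C = 8 (C = (-4 + 0)*(-2) = -4*(-2) = 8)
g = 225 (g = 9*(-3 + 8)² = 9*5² = 9*25 = 225)
g + (J + 123) = 225 + (17 + 123) = 225 + 140 = 365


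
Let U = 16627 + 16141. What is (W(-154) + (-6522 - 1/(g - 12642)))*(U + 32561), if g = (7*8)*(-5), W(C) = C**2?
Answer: 14514853990901/12922 ≈ 1.1233e+9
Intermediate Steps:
U = 32768
g = -280 (g = 56*(-5) = -280)
(W(-154) + (-6522 - 1/(g - 12642)))*(U + 32561) = ((-154)**2 + (-6522 - 1/(-280 - 12642)))*(32768 + 32561) = (23716 + (-6522 - 1/(-12922)))*65329 = (23716 + (-6522 - 1*(-1/12922)))*65329 = (23716 + (-6522 + 1/12922))*65329 = (23716 - 84277283/12922)*65329 = (222180869/12922)*65329 = 14514853990901/12922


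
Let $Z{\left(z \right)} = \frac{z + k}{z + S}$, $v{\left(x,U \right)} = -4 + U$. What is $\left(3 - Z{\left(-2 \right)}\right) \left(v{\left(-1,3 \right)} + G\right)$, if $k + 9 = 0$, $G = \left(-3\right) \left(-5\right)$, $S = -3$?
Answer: $\frac{56}{5} \approx 11.2$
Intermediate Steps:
$G = 15$
$k = -9$ ($k = -9 + 0 = -9$)
$Z{\left(z \right)} = \frac{-9 + z}{-3 + z}$ ($Z{\left(z \right)} = \frac{z - 9}{z - 3} = \frac{-9 + z}{-3 + z}$)
$\left(3 - Z{\left(-2 \right)}\right) \left(v{\left(-1,3 \right)} + G\right) = \left(3 - \frac{-9 - 2}{-3 - 2}\right) \left(\left(-4 + 3\right) + 15\right) = \left(3 - \frac{1}{-5} \left(-11\right)\right) \left(-1 + 15\right) = \left(3 - \left(- \frac{1}{5}\right) \left(-11\right)\right) 14 = \left(3 - \frac{11}{5}\right) 14 = \frac{4}{5} \cdot 14 = \frac{56}{5}$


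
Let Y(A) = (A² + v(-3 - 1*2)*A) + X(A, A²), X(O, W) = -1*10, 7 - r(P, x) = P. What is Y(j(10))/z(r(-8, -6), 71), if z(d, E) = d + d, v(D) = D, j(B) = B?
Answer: 4/3 ≈ 1.3333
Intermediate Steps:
r(P, x) = 7 - P
X(O, W) = -10
z(d, E) = 2*d
Y(A) = -10 + A² - 5*A (Y(A) = (A² + (-3 - 1*2)*A) - 10 = (A² + (-3 - 2)*A) - 10 = (A² - 5*A) - 10 = -10 + A² - 5*A)
Y(j(10))/z(r(-8, -6), 71) = (-10 + 10² - 5*10)/((2*(7 - 1*(-8)))) = (-10 + 100 - 50)/((2*(7 + 8))) = 40/((2*15)) = 40/30 = 40*(1/30) = 4/3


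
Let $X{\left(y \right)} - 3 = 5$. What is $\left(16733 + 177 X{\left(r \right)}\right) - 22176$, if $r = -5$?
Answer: $-4027$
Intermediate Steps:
$X{\left(y \right)} = 8$ ($X{\left(y \right)} = 3 + 5 = 8$)
$\left(16733 + 177 X{\left(r \right)}\right) - 22176 = \left(16733 + 177 \cdot 8\right) - 22176 = \left(16733 + 1416\right) - 22176 = 18149 - 22176 = -4027$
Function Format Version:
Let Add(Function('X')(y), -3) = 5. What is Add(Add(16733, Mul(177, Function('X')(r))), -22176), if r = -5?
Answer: -4027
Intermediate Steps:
Function('X')(y) = 8 (Function('X')(y) = Add(3, 5) = 8)
Add(Add(16733, Mul(177, Function('X')(r))), -22176) = Add(Add(16733, Mul(177, 8)), -22176) = Add(Add(16733, 1416), -22176) = Add(18149, -22176) = -4027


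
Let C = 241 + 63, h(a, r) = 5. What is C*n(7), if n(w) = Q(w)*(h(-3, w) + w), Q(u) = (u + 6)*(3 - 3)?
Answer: 0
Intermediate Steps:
Q(u) = 0 (Q(u) = (6 + u)*0 = 0)
C = 304
n(w) = 0 (n(w) = 0*(5 + w) = 0)
C*n(7) = 304*0 = 0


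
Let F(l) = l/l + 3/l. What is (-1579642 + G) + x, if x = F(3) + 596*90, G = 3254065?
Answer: 1728065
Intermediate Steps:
F(l) = 1 + 3/l
x = 53642 (x = (3 + 3)/3 + 596*90 = (1/3)*6 + 53640 = 2 + 53640 = 53642)
(-1579642 + G) + x = (-1579642 + 3254065) + 53642 = 1674423 + 53642 = 1728065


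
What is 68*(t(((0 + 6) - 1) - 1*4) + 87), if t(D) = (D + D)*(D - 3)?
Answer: 5644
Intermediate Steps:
t(D) = 2*D*(-3 + D) (t(D) = (2*D)*(-3 + D) = 2*D*(-3 + D))
68*(t(((0 + 6) - 1) - 1*4) + 87) = 68*(2*(((0 + 6) - 1) - 1*4)*(-3 + (((0 + 6) - 1) - 1*4)) + 87) = 68*(2*((6 - 1) - 4)*(-3 + ((6 - 1) - 4)) + 87) = 68*(2*(5 - 4)*(-3 + (5 - 4)) + 87) = 68*(2*1*(-3 + 1) + 87) = 68*(2*1*(-2) + 87) = 68*(-4 + 87) = 68*83 = 5644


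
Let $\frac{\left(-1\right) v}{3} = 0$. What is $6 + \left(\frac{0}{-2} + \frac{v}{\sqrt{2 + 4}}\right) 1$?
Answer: $6$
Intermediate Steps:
$v = 0$ ($v = \left(-3\right) 0 = 0$)
$6 + \left(\frac{0}{-2} + \frac{v}{\sqrt{2 + 4}}\right) 1 = 6 + \left(\frac{0}{-2} + \frac{0}{\sqrt{2 + 4}}\right) 1 = 6 + \left(0 \left(- \frac{1}{2}\right) + \frac{0}{\sqrt{6}}\right) 1 = 6 + \left(0 + 0 \frac{\sqrt{6}}{6}\right) 1 = 6 + \left(0 + 0\right) 1 = 6 + 0 \cdot 1 = 6 + 0 = 6$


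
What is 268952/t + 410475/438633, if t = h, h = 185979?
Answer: 1660777373/697235271 ≈ 2.3819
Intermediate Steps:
t = 185979
268952/t + 410475/438633 = 268952/185979 + 410475/438633 = 268952*(1/185979) + 410475*(1/438633) = 268952/185979 + 10525/11247 = 1660777373/697235271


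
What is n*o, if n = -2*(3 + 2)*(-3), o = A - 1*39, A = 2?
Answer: -1110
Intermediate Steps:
o = -37 (o = 2 - 1*39 = 2 - 39 = -37)
n = 30 (n = -10*(-3) = -2*(-15) = 30)
n*o = 30*(-37) = -1110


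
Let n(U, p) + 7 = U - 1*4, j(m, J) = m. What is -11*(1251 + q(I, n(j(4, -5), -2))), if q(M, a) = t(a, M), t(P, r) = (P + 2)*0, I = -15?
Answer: -13761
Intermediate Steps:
n(U, p) = -11 + U (n(U, p) = -7 + (U - 1*4) = -7 + (U - 4) = -7 + (-4 + U) = -11 + U)
t(P, r) = 0 (t(P, r) = (2 + P)*0 = 0)
q(M, a) = 0
-11*(1251 + q(I, n(j(4, -5), -2))) = -11*(1251 + 0) = -11*1251 = -13761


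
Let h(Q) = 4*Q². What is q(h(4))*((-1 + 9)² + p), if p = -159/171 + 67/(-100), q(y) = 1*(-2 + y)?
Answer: 11026111/2850 ≈ 3868.8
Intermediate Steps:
q(y) = -2 + y
p = -9119/5700 (p = -159*1/171 + 67*(-1/100) = -53/57 - 67/100 = -9119/5700 ≈ -1.5998)
q(h(4))*((-1 + 9)² + p) = (-2 + 4*4²)*((-1 + 9)² - 9119/5700) = (-2 + 4*16)*(8² - 9119/5700) = (-2 + 64)*(64 - 9119/5700) = 62*(355681/5700) = 11026111/2850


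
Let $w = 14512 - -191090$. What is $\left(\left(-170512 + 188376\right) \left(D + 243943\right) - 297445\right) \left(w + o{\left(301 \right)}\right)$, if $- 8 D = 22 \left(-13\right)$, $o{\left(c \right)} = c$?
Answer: $897353883192335$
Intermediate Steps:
$D = \frac{143}{4}$ ($D = - \frac{22 \left(-13\right)}{8} = \left(- \frac{1}{8}\right) \left(-286\right) = \frac{143}{4} \approx 35.75$)
$w = 205602$ ($w = 14512 + 191090 = 205602$)
$\left(\left(-170512 + 188376\right) \left(D + 243943\right) - 297445\right) \left(w + o{\left(301 \right)}\right) = \left(\left(-170512 + 188376\right) \left(\frac{143}{4} + 243943\right) - 297445\right) \left(205602 + 301\right) = \left(17864 \cdot \frac{975915}{4} - 297445\right) 205903 = \left(4358436390 - 297445\right) 205903 = 4358138945 \cdot 205903 = 897353883192335$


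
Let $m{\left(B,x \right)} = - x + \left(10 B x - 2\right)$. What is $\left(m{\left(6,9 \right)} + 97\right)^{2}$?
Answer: $391876$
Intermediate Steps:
$m{\left(B,x \right)} = -2 - x + 10 B x$ ($m{\left(B,x \right)} = - x + \left(10 B x - 2\right) = - x + \left(-2 + 10 B x\right) = -2 - x + 10 B x$)
$\left(m{\left(6,9 \right)} + 97\right)^{2} = \left(\left(-2 - 9 + 10 \cdot 6 \cdot 9\right) + 97\right)^{2} = \left(\left(-2 - 9 + 540\right) + 97\right)^{2} = \left(529 + 97\right)^{2} = 626^{2} = 391876$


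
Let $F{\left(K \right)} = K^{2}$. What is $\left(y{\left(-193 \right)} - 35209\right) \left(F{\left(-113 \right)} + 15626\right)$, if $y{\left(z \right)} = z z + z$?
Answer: $52445565$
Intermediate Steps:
$y{\left(z \right)} = z + z^{2}$ ($y{\left(z \right)} = z^{2} + z = z + z^{2}$)
$\left(y{\left(-193 \right)} - 35209\right) \left(F{\left(-113 \right)} + 15626\right) = \left(- 193 \left(1 - 193\right) - 35209\right) \left(\left(-113\right)^{2} + 15626\right) = \left(\left(-193\right) \left(-192\right) - 35209\right) \left(12769 + 15626\right) = \left(37056 - 35209\right) 28395 = 1847 \cdot 28395 = 52445565$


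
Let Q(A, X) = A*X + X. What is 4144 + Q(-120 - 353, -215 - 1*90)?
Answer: 148104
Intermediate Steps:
Q(A, X) = X + A*X
4144 + Q(-120 - 353, -215 - 1*90) = 4144 + (-215 - 1*90)*(1 + (-120 - 353)) = 4144 + (-215 - 90)*(1 - 473) = 4144 - 305*(-472) = 4144 + 143960 = 148104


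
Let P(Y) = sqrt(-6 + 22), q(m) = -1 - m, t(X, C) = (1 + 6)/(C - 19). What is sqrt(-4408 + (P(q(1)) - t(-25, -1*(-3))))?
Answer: I*sqrt(70457)/4 ≈ 66.359*I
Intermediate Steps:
t(X, C) = 7/(-19 + C)
P(Y) = 4 (P(Y) = sqrt(16) = 4)
sqrt(-4408 + (P(q(1)) - t(-25, -1*(-3)))) = sqrt(-4408 + (4 - 7/(-19 - 1*(-3)))) = sqrt(-4408 + (4 - 7/(-19 + 3))) = sqrt(-4408 + (4 - 7/(-16))) = sqrt(-4408 + (4 - 7*(-1)/16)) = sqrt(-4408 + (4 - 1*(-7/16))) = sqrt(-4408 + (4 + 7/16)) = sqrt(-4408 + 71/16) = sqrt(-70457/16) = I*sqrt(70457)/4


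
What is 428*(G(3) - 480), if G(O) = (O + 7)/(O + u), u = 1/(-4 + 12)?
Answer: -1020352/5 ≈ -2.0407e+5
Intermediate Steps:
u = ⅛ (u = 1/8 = ⅛ ≈ 0.12500)
G(O) = (7 + O)/(⅛ + O) (G(O) = (O + 7)/(O + ⅛) = (7 + O)/(⅛ + O))
428*(G(3) - 480) = 428*(8*(7 + 3)/(1 + 8*3) - 480) = 428*(8*10/(1 + 24) - 480) = 428*(8*10/25 - 480) = 428*(8*(1/25)*10 - 480) = 428*(16/5 - 480) = 428*(-2384/5) = -1020352/5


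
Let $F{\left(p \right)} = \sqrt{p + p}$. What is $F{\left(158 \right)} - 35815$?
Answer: $-35815 + 2 \sqrt{79} \approx -35797.0$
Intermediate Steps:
$F{\left(p \right)} = \sqrt{2} \sqrt{p}$ ($F{\left(p \right)} = \sqrt{2 p} = \sqrt{2} \sqrt{p}$)
$F{\left(158 \right)} - 35815 = \sqrt{2} \sqrt{158} - 35815 = 2 \sqrt{79} - 35815 = -35815 + 2 \sqrt{79}$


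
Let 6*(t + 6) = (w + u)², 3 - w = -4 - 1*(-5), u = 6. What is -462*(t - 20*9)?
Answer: 81004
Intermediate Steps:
w = 2 (w = 3 - (-4 - 1*(-5)) = 3 - (-4 + 5) = 3 - 1*1 = 3 - 1 = 2)
t = 14/3 (t = -6 + (2 + 6)²/6 = -6 + (⅙)*8² = -6 + (⅙)*64 = -6 + 32/3 = 14/3 ≈ 4.6667)
-462*(t - 20*9) = -462*(14/3 - 20*9) = -462*(14/3 - 180) = -462*(-526/3) = 81004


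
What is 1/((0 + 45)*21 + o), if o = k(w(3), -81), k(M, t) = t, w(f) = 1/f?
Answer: 1/864 ≈ 0.0011574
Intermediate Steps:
o = -81
1/((0 + 45)*21 + o) = 1/((0 + 45)*21 - 81) = 1/(45*21 - 81) = 1/(945 - 81) = 1/864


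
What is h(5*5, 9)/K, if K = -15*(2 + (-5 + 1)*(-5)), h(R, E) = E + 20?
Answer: -29/330 ≈ -0.087879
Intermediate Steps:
h(R, E) = 20 + E
K = -330 (K = -15*(2 - 4*(-5)) = -15*(2 + 20) = -15*22 = -330)
h(5*5, 9)/K = (20 + 9)/(-330) = 29*(-1/330) = -29/330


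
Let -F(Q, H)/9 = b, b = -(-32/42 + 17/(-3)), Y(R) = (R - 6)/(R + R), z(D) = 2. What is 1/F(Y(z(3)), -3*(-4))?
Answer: -7/405 ≈ -0.017284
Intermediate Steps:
Y(R) = (-6 + R)/(2*R) (Y(R) = (-6 + R)/((2*R)) = (-6 + R)*(1/(2*R)) = (-6 + R)/(2*R))
b = 45/7 (b = -(-32*1/42 + 17*(-⅓)) = -(-16/21 - 17/3) = -1*(-45/7) = 45/7 ≈ 6.4286)
F(Q, H) = -405/7 (F(Q, H) = -9*45/7 = -405/7)
1/F(Y(z(3)), -3*(-4)) = 1/(-405/7) = -7/405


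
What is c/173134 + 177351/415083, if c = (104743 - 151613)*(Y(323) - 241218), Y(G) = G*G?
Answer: 443866335982454/11977496687 ≈ 37058.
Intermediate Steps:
Y(G) = G²
c = 6415987430 (c = (104743 - 151613)*(323² - 241218) = -46870*(104329 - 241218) = -46870*(-136889) = 6415987430)
c/173134 + 177351/415083 = 6415987430/173134 + 177351/415083 = 6415987430*(1/173134) + 177351*(1/415083) = 3207993715/86567 + 59117/138361 = 443866335982454/11977496687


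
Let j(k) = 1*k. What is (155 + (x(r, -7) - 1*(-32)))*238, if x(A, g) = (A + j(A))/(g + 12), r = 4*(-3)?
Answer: 216818/5 ≈ 43364.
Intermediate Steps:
r = -12
j(k) = k
x(A, g) = 2*A/(12 + g) (x(A, g) = (A + A)/(g + 12) = (2*A)/(12 + g) = 2*A/(12 + g))
(155 + (x(r, -7) - 1*(-32)))*238 = (155 + (2*(-12)/(12 - 7) - 1*(-32)))*238 = (155 + (2*(-12)/5 + 32))*238 = (155 + (2*(-12)*(⅕) + 32))*238 = (155 + (-24/5 + 32))*238 = (155 + 136/5)*238 = (911/5)*238 = 216818/5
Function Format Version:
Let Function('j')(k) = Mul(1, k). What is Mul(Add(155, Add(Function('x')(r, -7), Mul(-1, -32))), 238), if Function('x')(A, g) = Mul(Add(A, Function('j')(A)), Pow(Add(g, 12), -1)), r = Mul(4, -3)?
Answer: Rational(216818, 5) ≈ 43364.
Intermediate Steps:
r = -12
Function('j')(k) = k
Function('x')(A, g) = Mul(2, A, Pow(Add(12, g), -1)) (Function('x')(A, g) = Mul(Add(A, A), Pow(Add(g, 12), -1)) = Mul(Mul(2, A), Pow(Add(12, g), -1)) = Mul(2, A, Pow(Add(12, g), -1)))
Mul(Add(155, Add(Function('x')(r, -7), Mul(-1, -32))), 238) = Mul(Add(155, Add(Mul(2, -12, Pow(Add(12, -7), -1)), Mul(-1, -32))), 238) = Mul(Add(155, Add(Mul(2, -12, Pow(5, -1)), 32)), 238) = Mul(Add(155, Add(Mul(2, -12, Rational(1, 5)), 32)), 238) = Mul(Add(155, Add(Rational(-24, 5), 32)), 238) = Mul(Add(155, Rational(136, 5)), 238) = Mul(Rational(911, 5), 238) = Rational(216818, 5)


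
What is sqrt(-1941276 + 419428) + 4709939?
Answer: 4709939 + 2*I*sqrt(380462) ≈ 4.7099e+6 + 1233.6*I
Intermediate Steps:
sqrt(-1941276 + 419428) + 4709939 = sqrt(-1521848) + 4709939 = 2*I*sqrt(380462) + 4709939 = 4709939 + 2*I*sqrt(380462)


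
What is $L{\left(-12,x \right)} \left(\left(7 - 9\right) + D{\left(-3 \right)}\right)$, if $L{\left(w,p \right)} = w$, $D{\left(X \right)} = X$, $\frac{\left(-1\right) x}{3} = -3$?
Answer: $60$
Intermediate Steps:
$x = 9$ ($x = \left(-3\right) \left(-3\right) = 9$)
$L{\left(-12,x \right)} \left(\left(7 - 9\right) + D{\left(-3 \right)}\right) = - 12 \left(\left(7 - 9\right) - 3\right) = - 12 \left(-2 - 3\right) = \left(-12\right) \left(-5\right) = 60$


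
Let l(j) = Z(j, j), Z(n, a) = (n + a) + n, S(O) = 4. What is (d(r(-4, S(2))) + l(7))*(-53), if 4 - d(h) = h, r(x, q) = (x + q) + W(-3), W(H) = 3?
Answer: -1166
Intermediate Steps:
Z(n, a) = a + 2*n (Z(n, a) = (a + n) + n = a + 2*n)
r(x, q) = 3 + q + x (r(x, q) = (x + q) + 3 = (q + x) + 3 = 3 + q + x)
d(h) = 4 - h
l(j) = 3*j (l(j) = j + 2*j = 3*j)
(d(r(-4, S(2))) + l(7))*(-53) = ((4 - (3 + 4 - 4)) + 3*7)*(-53) = ((4 - 1*3) + 21)*(-53) = ((4 - 3) + 21)*(-53) = (1 + 21)*(-53) = 22*(-53) = -1166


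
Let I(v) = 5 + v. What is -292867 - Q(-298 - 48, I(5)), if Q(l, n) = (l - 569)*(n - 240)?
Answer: -503317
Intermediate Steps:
Q(l, n) = (-569 + l)*(-240 + n)
-292867 - Q(-298 - 48, I(5)) = -292867 - (136560 - 569*(5 + 5) - 240*(-298 - 48) + (-298 - 48)*(5 + 5)) = -292867 - (136560 - 569*10 - 240*(-346) - 346*10) = -292867 - (136560 - 5690 + 83040 - 3460) = -292867 - 1*210450 = -292867 - 210450 = -503317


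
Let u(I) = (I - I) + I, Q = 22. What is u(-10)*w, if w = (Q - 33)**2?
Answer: -1210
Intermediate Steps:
u(I) = I (u(I) = 0 + I = I)
w = 121 (w = (22 - 33)**2 = (-11)**2 = 121)
u(-10)*w = -10*121 = -1210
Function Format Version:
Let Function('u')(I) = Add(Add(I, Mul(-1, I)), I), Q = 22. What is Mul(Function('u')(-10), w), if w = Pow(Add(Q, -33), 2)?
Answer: -1210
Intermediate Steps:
Function('u')(I) = I (Function('u')(I) = Add(0, I) = I)
w = 121 (w = Pow(Add(22, -33), 2) = Pow(-11, 2) = 121)
Mul(Function('u')(-10), w) = Mul(-10, 121) = -1210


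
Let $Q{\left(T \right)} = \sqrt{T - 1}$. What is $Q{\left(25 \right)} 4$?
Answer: $8 \sqrt{6} \approx 19.596$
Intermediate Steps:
$Q{\left(T \right)} = \sqrt{-1 + T}$
$Q{\left(25 \right)} 4 = \sqrt{-1 + 25} \cdot 4 = \sqrt{24} \cdot 4 = 2 \sqrt{6} \cdot 4 = 8 \sqrt{6}$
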